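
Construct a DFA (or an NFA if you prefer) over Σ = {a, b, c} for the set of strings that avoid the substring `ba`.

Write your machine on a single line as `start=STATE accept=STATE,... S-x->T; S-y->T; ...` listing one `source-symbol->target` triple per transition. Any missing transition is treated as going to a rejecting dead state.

start=s0; accept=s0,s1; s0-a->s0; s0-b->s1; s0-c->s0; s1-a->s2; s1-b->s1; s1-c->s0; s2-a->s2; s2-b->s2; s2-c->s2

This is the complement of 'contains `ba`'. Use the same substring-matching states — s0 through s2 holding how much of `ba` has just been matched — but flip the accepting set: everything except the trap s2 accepts.
With 3 states:
        a   b   c  
>* s0   s0  s1  s0 
 * s1   s2  s1  s0 
   s2   s2  s2  s2 
(> = start, * = accepting)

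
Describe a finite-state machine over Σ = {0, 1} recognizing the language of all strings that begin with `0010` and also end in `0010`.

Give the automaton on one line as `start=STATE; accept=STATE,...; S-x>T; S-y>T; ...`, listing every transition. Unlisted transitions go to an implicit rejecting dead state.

start=A; accept=F; A-0>B; A-1>C; B-0>D; B-1>C; C-0>C; C-1>C; D-0>C; D-1>E; E-0>F; E-1>C; F-0>G; F-1>H; G-0>G; G-1>I; H-0>J; H-1>H; I-0>F; I-1>H; J-0>G; J-1>H

Handle the two conditions separately and then intersect. One (6 states) tracks whether the input so far still matches the prefix `0010`; the other (5 states) tracks how much of the suffix `0010` has currently been matched. Each combined state is a pair, one component from each; accept when both components accept. Equivalent product states are then merged.
With 10 states:
       0  1 
>  A   B  C 
   B   D  C 
   C   C  C 
   D   C  E 
   E   F  C 
 * F   G  H 
   G   G  I 
   H   J  H 
   I   F  H 
   J   G  H 
(> = start, * = accepting)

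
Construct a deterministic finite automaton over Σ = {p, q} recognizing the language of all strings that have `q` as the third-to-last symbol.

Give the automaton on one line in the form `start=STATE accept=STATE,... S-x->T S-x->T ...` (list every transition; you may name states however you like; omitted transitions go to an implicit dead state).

A DFA must remember the last 3 symbols (since which symbol is third-to-last isn't known until the input ends). Use one state per possible window of the last ≤3 symbols; accept from those whose window starts with `q`.
15 states suffice.
       p  q 
>  A   B  C 
   B   D  E 
   C   F  G 
   D   H  I 
   E   J  K 
   F   L  M 
   G   N  O 
   H   H  I 
   I   J  K 
   J   L  M 
   K   N  O 
 * L   H  I 
 * M   J  K 
 * N   L  M 
 * O   N  O 
(> = start, * = accepting)

start=A accept=L,M,N,O A-p->B A-q->C B-p->D B-q->E C-p->F C-q->G D-p->H D-q->I E-p->J E-q->K F-p->L F-q->M G-p->N G-q->O H-p->H H-q->I I-p->J I-q->K J-p->L J-q->M K-p->N K-q->O L-p->H L-q->I M-p->J M-q->K N-p->L N-q->M O-p->N O-q->O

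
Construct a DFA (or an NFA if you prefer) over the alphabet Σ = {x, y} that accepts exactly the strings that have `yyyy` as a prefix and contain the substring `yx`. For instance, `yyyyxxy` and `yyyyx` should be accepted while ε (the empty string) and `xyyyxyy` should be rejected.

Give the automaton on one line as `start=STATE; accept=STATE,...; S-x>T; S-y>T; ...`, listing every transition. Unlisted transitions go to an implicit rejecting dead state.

Build one automaton per condition and run them in lockstep. One (6 states) tracks whether the input so far still matches the prefix `yyyy`; the other (3 states) tracks whether and how much of `yx` has been seen. Each combined state is a pair, one component from each; accept when both components accept.
       x  y 
>  A   B  C 
   B   B  D 
   C   E  F 
   D   E  D 
   E   E  E 
   F   E  G 
   G   E  H 
   H   I  H 
 * I   I  I 
(> = start, * = accepting)

start=A; accept=I; A-x>B; A-y>C; B-x>B; B-y>D; C-x>E; C-y>F; D-x>E; D-y>D; E-x>E; E-y>E; F-x>E; F-y>G; G-x>E; G-y>H; H-x>I; H-y>H; I-x>I; I-y>I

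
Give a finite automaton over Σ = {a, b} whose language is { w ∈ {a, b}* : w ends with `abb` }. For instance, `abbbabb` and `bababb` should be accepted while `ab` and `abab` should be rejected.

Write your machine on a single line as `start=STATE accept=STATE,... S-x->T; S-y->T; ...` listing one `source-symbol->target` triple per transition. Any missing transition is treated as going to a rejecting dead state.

Let each state record the length of the longest suffix of the input read so far that is also a prefix of `abb`. S1 means the last symbol is `a`; S2 means the last 2 symbols are `ab`; S3 means the last 3 symbols are `abb`. Accept only at S3, where the string currently ends in `abb`.
With 4 states:
        a   b  
>  S0   S1  S0 
   S1   S1  S2 
   S2   S1  S3 
 * S3   S1  S0 
(> = start, * = accepting)

start=S0; accept=S3; S0-a->S1; S0-b->S0; S1-a->S1; S1-b->S2; S2-a->S1; S2-b->S3; S3-a->S1; S3-b->S0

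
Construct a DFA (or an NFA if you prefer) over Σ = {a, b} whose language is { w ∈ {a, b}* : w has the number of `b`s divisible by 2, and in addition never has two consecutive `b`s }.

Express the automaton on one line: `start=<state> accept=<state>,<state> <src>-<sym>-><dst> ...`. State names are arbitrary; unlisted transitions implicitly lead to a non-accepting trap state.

Handle the two conditions separately and then intersect. The first has 2 states tracking the count of `b`s modulo 2; the second has 3 states tracking partial matches of the forbidden pattern `bb`. A product state is a pair (one from each), accepting exactly when both do.
6 states suffice.
        a   b  
>* q0   q0  q1 
   q1   q2  q3 
   q2   q2  q4 
   q3   q3  q5 
 * q4   q0  q5 
   q5   q5  q3 
(> = start, * = accepting)

start=q0 accept=q0,q4 q0-a->q0 q0-b->q1 q1-a->q2 q1-b->q3 q2-a->q2 q2-b->q4 q3-a->q3 q3-b->q5 q4-a->q0 q4-b->q5 q5-a->q5 q5-b->q3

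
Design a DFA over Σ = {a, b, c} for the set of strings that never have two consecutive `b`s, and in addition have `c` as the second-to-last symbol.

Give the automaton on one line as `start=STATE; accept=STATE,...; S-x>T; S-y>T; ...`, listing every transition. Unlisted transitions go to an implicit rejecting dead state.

Handle the two conditions separately and then intersect. One (3 states) tracks partial matches of the forbidden pattern `bb`; the other (13 states) tracks the last 2 symbols read. Each combined state is a pair, one component from each; accept when both components accept. After merging equivalent states the machine shrinks.
With 7 states:
        a   b   c  
>  q0   q0  q1  q2 
   q1   q0  q3  q2 
   q2   q4  q5  q6 
   q3   q3  q3  q3 
 * q4   q0  q1  q2 
 * q5   q0  q3  q2 
 * q6   q4  q5  q6 
(> = start, * = accepting)

start=q0; accept=q4,q5,q6; q0-a>q0; q0-b>q1; q0-c>q2; q1-a>q0; q1-b>q3; q1-c>q2; q2-a>q4; q2-b>q5; q2-c>q6; q3-a>q3; q3-b>q3; q3-c>q3; q4-a>q0; q4-b>q1; q4-c>q2; q5-a>q0; q5-b>q3; q5-c>q2; q6-a>q4; q6-b>q5; q6-c>q6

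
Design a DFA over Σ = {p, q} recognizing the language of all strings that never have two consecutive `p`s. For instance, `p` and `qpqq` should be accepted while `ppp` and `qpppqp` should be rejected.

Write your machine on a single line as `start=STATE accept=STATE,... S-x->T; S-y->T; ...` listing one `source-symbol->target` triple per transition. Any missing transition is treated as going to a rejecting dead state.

This is the complement of 'contains `pp`'. Use the same substring-matching states — s0 through s2 holding how much of `pp` has just been matched — but flip the accepting set: everything except the trap s2 accepts.
A 3-state machine:
        p   q  
>* s0   s1  s0 
 * s1   s2  s0 
   s2   s2  s2 
(> = start, * = accepting)

start=s0; accept=s0,s1; s0-p->s1; s0-q->s0; s1-p->s2; s1-q->s0; s2-p->s2; s2-q->s2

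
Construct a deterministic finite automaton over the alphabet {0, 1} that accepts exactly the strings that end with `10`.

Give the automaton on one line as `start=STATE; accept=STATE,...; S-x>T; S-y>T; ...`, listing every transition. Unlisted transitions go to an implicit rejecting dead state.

Remember how much of `10` the current input suffix matches. State s0 means no match yet; s1 means the last symbol is `1`; s2 means the last 2 symbols are `10`. Only s2 accepts. On a mismatch, fall back to the longest proper suffix that is still a prefix of `10`.
        0   1  
>  s0   s0  s1 
   s1   s2  s1 
 * s2   s0  s1 
(> = start, * = accepting)

start=s0; accept=s2; s0-0>s0; s0-1>s1; s1-0>s2; s1-1>s1; s2-0>s0; s2-1>s1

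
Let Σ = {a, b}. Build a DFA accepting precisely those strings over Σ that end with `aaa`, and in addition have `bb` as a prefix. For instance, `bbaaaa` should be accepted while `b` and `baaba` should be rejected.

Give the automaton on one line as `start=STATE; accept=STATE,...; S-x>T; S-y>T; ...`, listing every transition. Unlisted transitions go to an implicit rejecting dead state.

Build one automaton per condition and run them in lockstep. One (4 states) tracks how much of the suffix `aaa` has currently been matched; the other (4 states) tracks whether the input so far still matches the prefix `bb`. Each combined state is a pair, one component from each; accept when both components accept. After merging equivalent states the machine shrinks.
With 7 states:
        a   b  
>  q0   q1  q2 
   q1   q1  q1 
   q2   q1  q3 
   q3   q4  q3 
   q4   q5  q3 
   q5   q6  q3 
 * q6   q6  q3 
(> = start, * = accepting)

start=q0; accept=q6; q0-a>q1; q0-b>q2; q1-a>q1; q1-b>q1; q2-a>q1; q2-b>q3; q3-a>q4; q3-b>q3; q4-a>q5; q4-b>q3; q5-a>q6; q5-b>q3; q6-a>q6; q6-b>q3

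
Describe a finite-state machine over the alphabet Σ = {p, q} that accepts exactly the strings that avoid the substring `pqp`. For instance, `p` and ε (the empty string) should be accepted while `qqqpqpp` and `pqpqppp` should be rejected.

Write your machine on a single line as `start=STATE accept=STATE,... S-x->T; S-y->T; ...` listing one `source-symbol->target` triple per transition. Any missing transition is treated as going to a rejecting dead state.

This is the complement of 'contains `pqp`'. Use the same substring-matching states — s0 through s3 holding how much of `pqp` has just been matched — but flip the accepting set: everything except the trap s3 accepts.
With 4 states:
        p   q  
>* s0   s1  s0 
 * s1   s1  s2 
 * s2   s3  s0 
   s3   s3  s3 
(> = start, * = accepting)

start=s0; accept=s0,s1,s2; s0-p->s1; s0-q->s0; s1-p->s1; s1-q->s2; s2-p->s3; s2-q->s0; s3-p->s3; s3-q->s3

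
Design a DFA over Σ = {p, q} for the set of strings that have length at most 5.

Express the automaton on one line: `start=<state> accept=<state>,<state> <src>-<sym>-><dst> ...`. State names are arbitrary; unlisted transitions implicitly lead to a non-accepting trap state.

Count input length up to 6: every symbol moves from A toward G, which means 'more than 5' and absorbs. Accept from {A, B, C, D, E, F}.
With 7 states:
       p  q 
>* A   B  B 
 * B   C  C 
 * C   D  D 
 * D   E  E 
 * E   F  F 
 * F   G  G 
   G   G  G 
(> = start, * = accepting)

start=A accept=A,B,C,D,E,F A-p->B A-q->B B-p->C B-q->C C-p->D C-q->D D-p->E D-q->E E-p->F E-q->F F-p->G F-q->G G-p->G G-q->G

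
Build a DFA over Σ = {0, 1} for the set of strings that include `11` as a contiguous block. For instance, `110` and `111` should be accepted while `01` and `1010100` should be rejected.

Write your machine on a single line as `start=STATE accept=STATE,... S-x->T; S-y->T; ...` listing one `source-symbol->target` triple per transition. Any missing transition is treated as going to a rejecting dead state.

States q0..q1 record the length of the longest prefix of `11` that matches the current input suffix. Reaching q2 means `11` has been seen, and we stay there forever. Accept from q2.
3 states suffice.
        0   1  
>  q0   q0  q1 
   q1   q0  q2 
 * q2   q2  q2 
(> = start, * = accepting)

start=q0; accept=q2; q0-0->q0; q0-1->q1; q1-0->q0; q1-1->q2; q2-0->q2; q2-1->q2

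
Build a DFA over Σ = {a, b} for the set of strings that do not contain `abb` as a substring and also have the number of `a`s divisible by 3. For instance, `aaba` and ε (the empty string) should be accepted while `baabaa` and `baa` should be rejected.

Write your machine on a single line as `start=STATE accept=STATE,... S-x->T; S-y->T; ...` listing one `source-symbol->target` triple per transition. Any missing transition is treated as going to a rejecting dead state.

start=q0; accept=q0,q4,q7; q0-a->q1; q0-b->q0; q1-a->q2; q1-b->q3; q2-a->q4; q2-b->q5; q3-a->q2; q3-b->q6; q4-a->q1; q4-b->q7; q5-a->q4; q5-b->q6; q6-a->q6; q6-b->q6; q7-a->q1; q7-b->q6

Build one automaton per condition and run them in lockstep. One (4 states) tracks partial matches of the forbidden pattern `abb`; the other (3 states) tracks the count of `a`s modulo 3. Each combined state is a pair, one component from each; accept when both components accept. Minimizing collapses redundant product states.
With 8 states:
        a   b  
>* q0   q1  q0 
   q1   q2  q3 
   q2   q4  q5 
   q3   q2  q6 
 * q4   q1  q7 
   q5   q4  q6 
   q6   q6  q6 
 * q7   q1  q6 
(> = start, * = accepting)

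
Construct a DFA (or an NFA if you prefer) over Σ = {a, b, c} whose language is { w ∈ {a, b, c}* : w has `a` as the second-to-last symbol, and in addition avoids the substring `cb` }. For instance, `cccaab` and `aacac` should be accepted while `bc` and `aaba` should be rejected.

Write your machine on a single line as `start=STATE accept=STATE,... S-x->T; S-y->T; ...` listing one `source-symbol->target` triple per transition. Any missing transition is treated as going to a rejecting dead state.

start=s0; accept=s4,s5,s6; s0-a->s1; s0-b->s2; s0-c->s3; s1-a->s4; s1-b->s5; s1-c->s6; s2-a->s7; s2-b->s8; s2-c->s9; s3-a->s10; s3-b->s11; s3-c->s12; s4-a->s4; s4-b->s5; s4-c->s6; s5-a->s7; s5-b->s8; s5-c->s9; s6-a->s10; s6-b->s11; s6-c->s12; s7-a->s4; s7-b->s5; s7-c->s6; s8-a->s7; s8-b->s8; s8-c->s9; s9-a->s10; s9-b->s11; s9-c->s12; s10-a->s4; s10-b->s5; s10-c->s6; s11-a->s13; s11-b->s14; s11-c->s15; s12-a->s10; s12-b->s11; s12-c->s12; s13-a->s16; s13-b->s17; s13-c->s18; s14-a->s13; s14-b->s14; s14-c->s15; s15-a->s19; s15-b->s11; s15-c->s20; s16-a->s16; s16-b->s17; s16-c->s18; s17-a->s13; s17-b->s14; s17-c->s15; s18-a->s19; s18-b->s11; s18-c->s20; s19-a->s16; s19-b->s17; s19-c->s18; s20-a->s19; s20-b->s11; s20-c->s20

Build one automaton per condition and run them in lockstep. One (13 states) tracks the last 2 symbols read; the other (3 states) tracks partial matches of the forbidden pattern `cb`. Each combined state is a pair, one component from each; accept when both components accept.
21 states suffice.
          a    b    c  
>  s0     s1   s2   s3 
   s1     s4   s5   s6 
   s2     s7   s8   s9 
   s3    s10  s11  s12 
 * s4     s4   s5   s6 
 * s5     s7   s8   s9 
 * s6    s10  s11  s12 
   s7     s4   s5   s6 
   s8     s7   s8   s9 
   s9    s10  s11  s12 
   s10    s4   s5   s6 
   s11   s13  s14  s15 
   s12   s10  s11  s12 
   s13   s16  s17  s18 
   s14   s13  s14  s15 
   s15   s19  s11  s20 
   s16   s16  s17  s18 
   s17   s13  s14  s15 
   s18   s19  s11  s20 
   s19   s16  s17  s18 
   s20   s19  s11  s20 
(> = start, * = accepting)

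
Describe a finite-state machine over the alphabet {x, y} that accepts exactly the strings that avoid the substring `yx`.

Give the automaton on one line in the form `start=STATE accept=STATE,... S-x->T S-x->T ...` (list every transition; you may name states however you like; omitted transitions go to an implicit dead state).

Track partial matches of the forbidden pattern `yx`. State s2 is a dead state reached once `yx` has occurred; every other state accepts. s0 means no part of `yx` is currently matched.
A 3-state machine:
        x   y  
>* s0   s0  s1 
 * s1   s2  s1 
   s2   s2  s2 
(> = start, * = accepting)

start=s0 accept=s0,s1 s0-x->s0 s0-y->s1 s1-x->s2 s1-y->s1 s2-x->s2 s2-y->s2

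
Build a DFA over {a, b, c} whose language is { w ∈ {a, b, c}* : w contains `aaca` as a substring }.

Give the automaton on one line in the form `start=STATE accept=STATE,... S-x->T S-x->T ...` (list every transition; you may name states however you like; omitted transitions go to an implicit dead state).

start=S0 accept=S4 S0-a->S1 S0-b->S0 S0-c->S0 S1-a->S2 S1-b->S0 S1-c->S0 S2-a->S2 S2-b->S0 S2-c->S3 S3-a->S4 S3-b->S0 S3-c->S0 S4-a->S4 S4-b->S4 S4-c->S4

States S0..S3 record the length of the longest prefix of `aaca` that matches the current input suffix. Reaching S4 means `aaca` has been seen, and we stay there forever. Accept from S4.
With 5 states:
        a   b   c  
>  S0   S1  S0  S0 
   S1   S2  S0  S0 
   S2   S2  S0  S3 
   S3   S4  S0  S0 
 * S4   S4  S4  S4 
(> = start, * = accepting)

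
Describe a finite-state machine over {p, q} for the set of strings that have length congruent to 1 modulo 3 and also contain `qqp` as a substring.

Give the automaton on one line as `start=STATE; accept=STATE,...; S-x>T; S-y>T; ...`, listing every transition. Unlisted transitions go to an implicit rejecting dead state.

start=A; accept=K; A-p>B; A-q>C; B-p>D; B-q>E; C-p>D; C-q>F; D-p>A; D-q>G; E-p>A; E-q>H; F-p>I; F-q>H; G-p>B; G-q>J; H-p>K; H-q>J; I-p>K; I-q>K; J-p>L; J-q>F; K-p>L; K-q>L; L-p>I; L-q>I

Run two small machines in parallel and take their product. One (3 states) tracks the input length modulo 3; the other (4 states) tracks whether and how much of `qqp` has been seen. Each combined state is a pair, one component from each; accept when both components accept.
A 12-state machine:
       p  q 
>  A   B  C 
   B   D  E 
   C   D  F 
   D   A  G 
   E   A  H 
   F   I  H 
   G   B  J 
   H   K  J 
   I   K  K 
   J   L  F 
 * K   L  L 
   L   I  I 
(> = start, * = accepting)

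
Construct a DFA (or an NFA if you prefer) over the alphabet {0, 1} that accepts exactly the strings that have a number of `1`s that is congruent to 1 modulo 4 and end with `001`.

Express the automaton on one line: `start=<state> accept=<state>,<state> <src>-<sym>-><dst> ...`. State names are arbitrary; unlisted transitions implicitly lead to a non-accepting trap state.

Handle the two conditions separately and then intersect. The first has 4 states tracking the count of `1`s modulo 4; the second has 4 states tracking how much of the suffix `001` has currently been matched. A product state is a pair (one from each), accepting exactly when both do.
          0    1  
>  q0     q1   q2 
   q1     q3   q2 
   q2     q4   q5 
   q3     q3   q6 
   q4     q7   q5 
   q5     q8   q9 
 * q6     q4   q5 
   q7     q7  q10 
   q8    q11   q9 
   q9    q12   q0 
   q10    q8   q9 
   q11   q11  q13 
   q12   q14   q0 
   q13   q12   q0 
   q14   q14  q15 
   q15    q1   q2 
(> = start, * = accepting)

start=q0 accept=q6 q0-0->q1 q0-1->q2 q1-0->q3 q1-1->q2 q2-0->q4 q2-1->q5 q3-0->q3 q3-1->q6 q4-0->q7 q4-1->q5 q5-0->q8 q5-1->q9 q6-0->q4 q6-1->q5 q7-0->q7 q7-1->q10 q8-0->q11 q8-1->q9 q9-0->q12 q9-1->q0 q10-0->q8 q10-1->q9 q11-0->q11 q11-1->q13 q12-0->q14 q12-1->q0 q13-0->q12 q13-1->q0 q14-0->q14 q14-1->q15 q15-0->q1 q15-1->q2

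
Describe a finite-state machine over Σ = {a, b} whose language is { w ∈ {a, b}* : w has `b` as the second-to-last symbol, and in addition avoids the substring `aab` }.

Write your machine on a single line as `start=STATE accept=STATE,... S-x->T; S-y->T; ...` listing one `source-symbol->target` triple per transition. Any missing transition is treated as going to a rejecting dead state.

start=s0; accept=s5,s6; s0-a->s1; s0-b->s2; s1-a->s3; s1-b->s4; s2-a->s5; s2-b->s6; s3-a->s3; s3-b->s7; s4-a->s5; s4-b->s6; s5-a->s3; s5-b->s4; s6-a->s5; s6-b->s6; s7-a->s8; s7-b->s9; s8-a->s10; s8-b->s7; s9-a->s8; s9-b->s9; s10-a->s10; s10-b->s7

Build one automaton per condition and run them in lockstep. One (7 states) tracks the last 2 symbols read; the other (4 states) tracks partial matches of the forbidden pattern `aab`. Each combined state is a pair, one component from each; accept when both components accept.
With 11 states:
          a    b  
>  s0     s1   s2 
   s1     s3   s4 
   s2     s5   s6 
   s3     s3   s7 
   s4     s5   s6 
 * s5     s3   s4 
 * s6     s5   s6 
   s7     s8   s9 
   s8    s10   s7 
   s9     s8   s9 
   s10   s10   s7 
(> = start, * = accepting)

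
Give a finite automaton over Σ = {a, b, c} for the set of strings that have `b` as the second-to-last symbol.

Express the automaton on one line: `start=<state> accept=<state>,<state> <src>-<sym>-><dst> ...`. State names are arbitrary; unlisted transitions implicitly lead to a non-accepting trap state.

Because acceptance depends on a position counted from the end, the machine has to buffer the most recent 2 symbols. Make each state the string of the last up-to-2 symbols read; on input `x` shift the window left and append `x`. Accept when the buffered window has length 2 and begins with `b`.
          a    b    c  
>  S0     S1   S2   S3 
   S1     S4   S5   S6 
   S2     S7   S8   S9 
   S3    S10  S11  S12 
   S4     S4   S5   S6 
   S5     S7   S8   S9 
   S6    S10  S11  S12 
 * S7     S4   S5   S6 
 * S8     S7   S8   S9 
 * S9    S10  S11  S12 
   S10    S4   S5   S6 
   S11    S7   S8   S9 
   S12   S10  S11  S12 
(> = start, * = accepting)

start=S0 accept=S7,S8,S9 S0-a->S1 S0-b->S2 S0-c->S3 S1-a->S4 S1-b->S5 S1-c->S6 S2-a->S7 S2-b->S8 S2-c->S9 S3-a->S10 S3-b->S11 S3-c->S12 S4-a->S4 S4-b->S5 S4-c->S6 S5-a->S7 S5-b->S8 S5-c->S9 S6-a->S10 S6-b->S11 S6-c->S12 S7-a->S4 S7-b->S5 S7-c->S6 S8-a->S7 S8-b->S8 S8-c->S9 S9-a->S10 S9-b->S11 S9-c->S12 S10-a->S4 S10-b->S5 S10-c->S6 S11-a->S7 S11-b->S8 S11-c->S9 S12-a->S10 S12-b->S11 S12-c->S12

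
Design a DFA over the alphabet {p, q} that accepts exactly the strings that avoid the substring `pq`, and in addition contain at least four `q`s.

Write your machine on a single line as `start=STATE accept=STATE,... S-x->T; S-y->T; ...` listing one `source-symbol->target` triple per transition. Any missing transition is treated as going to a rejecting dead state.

Build one automaton per condition and run them in lockstep. One (3 states) tracks partial matches of the forbidden pattern `pq`; the other (6 states) tracks the count of `q`s, saturating at 5. Each combined state is a pair, one component from each; accept when both components accept.
With 17 states:
          p    q  
>  S0     S1   S2 
   S1     S1   S3 
   S2     S4   S5 
   S3     S3   S6 
   S4     S4   S6 
   S5     S7   S8 
   S6     S6   S9 
   S7     S7   S9 
   S8    S10  S11 
   S9     S9  S12 
   S10   S10  S12 
 * S11   S13  S14 
   S12   S12  S15 
 * S13   S13  S15 
 * S14   S16  S14 
   S15   S15  S15 
 * S16   S16  S15 
(> = start, * = accepting)

start=S0; accept=S11,S13,S14,S16; S0-p->S1; S0-q->S2; S1-p->S1; S1-q->S3; S2-p->S4; S2-q->S5; S3-p->S3; S3-q->S6; S4-p->S4; S4-q->S6; S5-p->S7; S5-q->S8; S6-p->S6; S6-q->S9; S7-p->S7; S7-q->S9; S8-p->S10; S8-q->S11; S9-p->S9; S9-q->S12; S10-p->S10; S10-q->S12; S11-p->S13; S11-q->S14; S12-p->S12; S12-q->S15; S13-p->S13; S13-q->S15; S14-p->S16; S14-q->S14; S15-p->S15; S15-q->S15; S16-p->S16; S16-q->S15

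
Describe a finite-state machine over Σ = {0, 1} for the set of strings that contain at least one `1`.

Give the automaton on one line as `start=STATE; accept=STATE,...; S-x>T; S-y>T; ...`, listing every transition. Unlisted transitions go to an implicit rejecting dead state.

Count `1`s, saturating at 2: state s0 means no `1` yet, s1 means one `1` seen, s2 means more than one. Each `1` increments (capped at s2); other symbols loop. Accept from {s1, s2}.
With 3 states:
        0   1  
>  s0   s0  s1 
 * s1   s1  s2 
 * s2   s2  s2 
(> = start, * = accepting)

start=s0; accept=s1,s2; s0-0>s0; s0-1>s1; s1-0>s1; s1-1>s2; s2-0>s2; s2-1>s2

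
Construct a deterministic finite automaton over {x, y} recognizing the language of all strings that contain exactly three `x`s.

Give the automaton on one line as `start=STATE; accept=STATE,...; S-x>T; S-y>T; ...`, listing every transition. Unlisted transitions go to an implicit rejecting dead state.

start=q0; accept=q3; q0-x>q1; q0-y>q0; q1-x>q2; q1-y>q1; q2-x>q3; q2-y>q2; q3-x>q4; q3-y>q3; q4-x>q4; q4-y>q4

Count `x`s, saturating at 4: states q0 through q3 mean 0 through 3 `x`s seen; q4 means more than 3. Each `x` increments (capped at q4); other symbols loop. Accept from {q3}.
        x   y  
>  q0   q1  q0 
   q1   q2  q1 
   q2   q3  q2 
 * q3   q4  q3 
   q4   q4  q4 
(> = start, * = accepting)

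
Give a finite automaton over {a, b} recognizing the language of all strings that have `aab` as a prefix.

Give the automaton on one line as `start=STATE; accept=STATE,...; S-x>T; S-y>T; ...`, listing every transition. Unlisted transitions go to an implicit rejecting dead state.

start=s0; accept=s3; s0-a>s1; s0-b>s4; s1-a>s2; s1-b>s4; s2-a>s4; s2-b>s3; s3-a>s3; s3-b>s3; s4-a>s4; s4-b>s4

Check the first 3 symbols one by one: s0 through s2 record how many have matched `aab` so far; any wrong symbol goes to the dead state s4. After all 3 match we enter the accepting sink s3.
With 5 states:
        a   b  
>  s0   s1  s4 
   s1   s2  s4 
   s2   s4  s3 
 * s3   s3  s3 
   s4   s4  s4 
(> = start, * = accepting)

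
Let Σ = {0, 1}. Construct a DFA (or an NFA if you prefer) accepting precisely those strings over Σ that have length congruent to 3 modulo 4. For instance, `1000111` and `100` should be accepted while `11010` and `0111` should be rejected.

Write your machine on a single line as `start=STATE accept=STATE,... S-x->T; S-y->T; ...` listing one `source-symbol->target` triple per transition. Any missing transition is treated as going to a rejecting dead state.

Only the length mod 4 matters, so use a 4-cycle: from any state, every input symbol moves to the next state, wrapping S3 back to S0. Mark S3 accepting.
With 4 states:
        0   1  
>  S0   S1  S1 
   S1   S2  S2 
   S2   S3  S3 
 * S3   S0  S0 
(> = start, * = accepting)

start=S0; accept=S3; S0-0->S1; S0-1->S1; S1-0->S2; S1-1->S2; S2-0->S3; S2-1->S3; S3-0->S0; S3-1->S0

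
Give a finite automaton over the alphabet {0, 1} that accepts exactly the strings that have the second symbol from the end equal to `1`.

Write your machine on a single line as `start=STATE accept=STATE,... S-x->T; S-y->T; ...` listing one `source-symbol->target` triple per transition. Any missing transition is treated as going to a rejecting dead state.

start=S0; accept=S5,S6; S0-0->S1; S0-1->S2; S1-0->S3; S1-1->S4; S2-0->S5; S2-1->S6; S3-0->S3; S3-1->S4; S4-0->S5; S4-1->S6; S5-0->S3; S5-1->S4; S6-0->S5; S6-1->S6

Because acceptance depends on a position counted from the end, the machine has to buffer the most recent 2 symbols. Make each state the string of the last up-to-2 symbols read; on input `x` shift the window left and append `x`. Accept when the buffered window has length 2 and begins with `1`.
A 7-state machine:
        0   1  
>  S0   S1  S2 
   S1   S3  S4 
   S2   S5  S6 
   S3   S3  S4 
   S4   S5  S6 
 * S5   S3  S4 
 * S6   S5  S6 
(> = start, * = accepting)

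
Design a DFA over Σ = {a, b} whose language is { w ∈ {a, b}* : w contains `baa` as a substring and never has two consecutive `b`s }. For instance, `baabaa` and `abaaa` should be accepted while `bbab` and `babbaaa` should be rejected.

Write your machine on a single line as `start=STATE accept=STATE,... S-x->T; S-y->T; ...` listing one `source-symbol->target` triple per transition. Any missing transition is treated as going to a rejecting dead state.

Run two small machines in parallel and take their product. The first has 4 states tracking whether and how much of `baa` has been seen; the second has 3 states tracking partial matches of the forbidden pattern `bb`. A product state is a pair (one from each), accepting exactly when both do. After merging equivalent states the machine shrinks.
A 6-state machine:
        a   b  
>  s0   s0  s1 
   s1   s2  s3 
   s2   s4  s1 
   s3   s3  s3 
 * s4   s4  s5 
 * s5   s4  s3 
(> = start, * = accepting)

start=s0; accept=s4,s5; s0-a->s0; s0-b->s1; s1-a->s2; s1-b->s3; s2-a->s4; s2-b->s1; s3-a->s3; s3-b->s3; s4-a->s4; s4-b->s5; s5-a->s4; s5-b->s3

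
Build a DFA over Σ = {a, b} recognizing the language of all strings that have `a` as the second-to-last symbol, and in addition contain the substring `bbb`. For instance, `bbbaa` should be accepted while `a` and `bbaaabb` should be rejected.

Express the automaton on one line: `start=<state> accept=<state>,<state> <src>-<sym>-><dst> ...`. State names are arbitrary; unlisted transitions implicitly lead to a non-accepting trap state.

Run two small machines in parallel and take their product. One (7 states) tracks the last 2 symbols read; the other (4 states) tracks whether and how much of `bbb` has been seen. Each combined state is a pair, one component from each; accept when both components accept. After merging equivalent states the machine shrinks.
        a   b  
>  q0   q0  q1 
   q1   q0  q2 
   q2   q0  q3 
   q3   q4  q3 
   q4   q5  q6 
 * q5   q5  q6 
 * q6   q4  q3 
(> = start, * = accepting)

start=q0 accept=q5,q6 q0-a->q0 q0-b->q1 q1-a->q0 q1-b->q2 q2-a->q0 q2-b->q3 q3-a->q4 q3-b->q3 q4-a->q5 q4-b->q6 q5-a->q5 q5-b->q6 q6-a->q4 q6-b->q3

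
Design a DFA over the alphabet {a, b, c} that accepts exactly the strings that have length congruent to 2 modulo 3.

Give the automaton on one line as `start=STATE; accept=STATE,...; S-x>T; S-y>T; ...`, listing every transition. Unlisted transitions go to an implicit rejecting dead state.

Only the length mod 3 matters, so use a 3-cycle: from any state, every input symbol moves to the next state, wrapping S2 back to S0. Mark S2 accepting.
        a   b   c  
>  S0   S1  S1  S1 
   S1   S2  S2  S2 
 * S2   S0  S0  S0 
(> = start, * = accepting)

start=S0; accept=S2; S0-a>S1; S0-b>S1; S0-c>S1; S1-a>S2; S1-b>S2; S1-c>S2; S2-a>S0; S2-b>S0; S2-c>S0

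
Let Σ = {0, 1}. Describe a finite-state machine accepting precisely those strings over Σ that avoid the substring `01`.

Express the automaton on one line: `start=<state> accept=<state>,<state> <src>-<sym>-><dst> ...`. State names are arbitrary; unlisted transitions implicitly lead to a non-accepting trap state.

start=q0 accept=q0,q1 q0-0->q1 q0-1->q0 q1-0->q1 q1-1->q2 q2-0->q2 q2-1->q2

This is the complement of 'contains `01`'. Use the same substring-matching states — q0 through q2 holding how much of `01` has just been matched — but flip the accepting set: everything except the trap q2 accepts.
With 3 states:
        0   1  
>* q0   q1  q0 
 * q1   q1  q2 
   q2   q2  q2 
(> = start, * = accepting)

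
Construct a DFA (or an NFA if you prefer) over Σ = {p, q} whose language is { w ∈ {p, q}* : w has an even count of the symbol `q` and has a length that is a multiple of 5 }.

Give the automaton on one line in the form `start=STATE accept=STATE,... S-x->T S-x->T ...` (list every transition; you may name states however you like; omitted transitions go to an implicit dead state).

start=A accept=A A-p->B A-q->C B-p->D B-q->E C-p->E C-q->D D-p->F D-q->G E-p->G E-q->F F-p->H F-q->I G-p->I G-q->H H-p->A H-q->J I-p->J I-q->A J-p->C J-q->B

Handle the two conditions separately and then intersect. One (2 states) tracks the count of `q`s modulo 2; the other (5 states) tracks the input length modulo 5. Each combined state is a pair, one component from each; accept when both components accept.
With 10 states:
       p  q 
>* A   B  C 
   B   D  E 
   C   E  D 
   D   F  G 
   E   G  F 
   F   H  I 
   G   I  H 
   H   A  J 
   I   J  A 
   J   C  B 
(> = start, * = accepting)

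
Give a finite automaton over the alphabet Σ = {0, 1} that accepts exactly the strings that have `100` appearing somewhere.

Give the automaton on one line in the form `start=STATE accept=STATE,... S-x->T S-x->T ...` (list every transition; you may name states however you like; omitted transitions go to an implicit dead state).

States A..C record the length of the longest prefix of `100` that matches the current input suffix. Reaching D means `100` has been seen, and we stay there forever. Accept from D.
A 4-state machine:
       0  1 
>  A   A  B 
   B   C  B 
   C   D  B 
 * D   D  D 
(> = start, * = accepting)

start=A accept=D A-0->A A-1->B B-0->C B-1->B C-0->D C-1->B D-0->D D-1->D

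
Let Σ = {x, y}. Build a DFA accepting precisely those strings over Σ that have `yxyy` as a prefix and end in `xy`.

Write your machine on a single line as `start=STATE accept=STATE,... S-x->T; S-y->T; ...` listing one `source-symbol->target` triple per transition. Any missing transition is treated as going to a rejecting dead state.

Build one automaton per condition and run them in lockstep. One (6 states) tracks whether the input so far still matches the prefix `yxyy`; the other (3 states) tracks how much of the suffix `xy` has currently been matched. Each combined state is a pair, one component from each; accept when both components accept. Equivalent product states are then merged.
        x   y  
>  q0   q1  q2 
   q1   q1  q1 
   q2   q3  q1 
   q3   q1  q4 
   q4   q1  q5 
   q5   q6  q5 
   q6   q6  q7 
 * q7   q6  q5 
(> = start, * = accepting)

start=q0; accept=q7; q0-x->q1; q0-y->q2; q1-x->q1; q1-y->q1; q2-x->q3; q2-y->q1; q3-x->q1; q3-y->q4; q4-x->q1; q4-y->q5; q5-x->q6; q5-y->q5; q6-x->q6; q6-y->q7; q7-x->q6; q7-y->q5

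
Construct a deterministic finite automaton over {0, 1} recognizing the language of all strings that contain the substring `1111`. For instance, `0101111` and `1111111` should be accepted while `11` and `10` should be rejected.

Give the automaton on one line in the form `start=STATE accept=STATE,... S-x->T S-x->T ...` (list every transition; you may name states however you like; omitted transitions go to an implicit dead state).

start=q0 accept=q4 q0-0->q0 q0-1->q1 q1-0->q0 q1-1->q2 q2-0->q0 q2-1->q3 q3-0->q0 q3-1->q4 q4-0->q4 q4-1->q4

States q0..q3 record the length of the longest prefix of `1111` that matches the current input suffix. Reaching q4 means `1111` has been seen, and we stay there forever. Accept from q4.
With 5 states:
        0   1  
>  q0   q0  q1 
   q1   q0  q2 
   q2   q0  q3 
   q3   q0  q4 
 * q4   q4  q4 
(> = start, * = accepting)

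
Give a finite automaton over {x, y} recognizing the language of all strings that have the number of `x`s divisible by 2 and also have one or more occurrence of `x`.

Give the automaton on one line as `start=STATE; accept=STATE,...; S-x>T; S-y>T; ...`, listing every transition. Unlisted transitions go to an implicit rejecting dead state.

Build one automaton per condition and run them in lockstep. The first has 2 states tracking the count of `x`s modulo 2; the second has 3 states tracking the count of `x`s, saturating at 2. A product state is a pair (one from each), accepting exactly when both do.
4 states suffice.
        x   y  
>  q0   q1  q0 
   q1   q2  q1 
 * q2   q3  q2 
   q3   q2  q3 
(> = start, * = accepting)

start=q0; accept=q2; q0-x>q1; q0-y>q0; q1-x>q2; q1-y>q1; q2-x>q3; q2-y>q2; q3-x>q2; q3-y>q3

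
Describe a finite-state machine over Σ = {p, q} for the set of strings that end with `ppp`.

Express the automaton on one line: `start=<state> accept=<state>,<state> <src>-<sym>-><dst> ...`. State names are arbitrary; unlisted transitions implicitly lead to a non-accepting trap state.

Remember how much of `ppp` the current input suffix matches. State A means no match yet; B means the last symbol is `p`; C means the last 2 symbols are `pp`; D means the last 3 symbols are `ppp`. Only D accepts. On a mismatch, fall back to the longest proper suffix that is still a prefix of `ppp`.
With 4 states:
       p  q 
>  A   B  A 
   B   C  A 
   C   D  A 
 * D   D  A 
(> = start, * = accepting)

start=A accept=D A-p->B A-q->A B-p->C B-q->A C-p->D C-q->A D-p->D D-q->A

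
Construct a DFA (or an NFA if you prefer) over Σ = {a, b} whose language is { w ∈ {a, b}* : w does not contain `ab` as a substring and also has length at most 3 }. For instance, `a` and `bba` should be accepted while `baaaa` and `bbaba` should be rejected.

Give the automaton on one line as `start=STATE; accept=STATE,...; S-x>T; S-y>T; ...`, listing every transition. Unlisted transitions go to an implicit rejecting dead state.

start=s0; accept=s0,s1,s2,s3,s5,s6; s0-a>s1; s0-b>s2; s1-a>s3; s1-b>s4; s2-a>s3; s2-b>s5; s3-a>s6; s3-b>s4; s4-a>s4; s4-b>s4; s5-a>s6; s5-b>s6; s6-a>s4; s6-b>s4

Handle the two conditions separately and then intersect. One (3 states) tracks partial matches of the forbidden pattern `ab`; the other (5 states) tracks the input length, saturating at 4. Each combined state is a pair, one component from each; accept when both components accept. Minimizing collapses redundant product states.
        a   b  
>* s0   s1  s2 
 * s1   s3  s4 
 * s2   s3  s5 
 * s3   s6  s4 
   s4   s4  s4 
 * s5   s6  s6 
 * s6   s4  s4 
(> = start, * = accepting)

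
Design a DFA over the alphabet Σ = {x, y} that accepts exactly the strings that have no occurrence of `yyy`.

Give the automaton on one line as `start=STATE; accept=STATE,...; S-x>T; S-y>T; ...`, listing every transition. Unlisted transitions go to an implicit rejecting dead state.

start=q0; accept=q0,q1,q2; q0-x>q0; q0-y>q1; q1-x>q0; q1-y>q2; q2-x>q0; q2-y>q3; q3-x>q3; q3-y>q3

This is the complement of 'contains `yyy`'. Use the same substring-matching states — q0 through q3 holding how much of `yyy` has just been matched — but flip the accepting set: everything except the trap q3 accepts.
A 4-state machine:
        x   y  
>* q0   q0  q1 
 * q1   q0  q2 
 * q2   q0  q3 
   q3   q3  q3 
(> = start, * = accepting)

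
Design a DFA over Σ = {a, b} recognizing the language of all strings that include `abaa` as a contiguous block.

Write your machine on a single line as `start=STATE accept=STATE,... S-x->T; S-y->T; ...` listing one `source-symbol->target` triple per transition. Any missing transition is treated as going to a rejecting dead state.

start=S0; accept=S4; S0-a->S1; S0-b->S0; S1-a->S1; S1-b->S2; S2-a->S3; S2-b->S0; S3-a->S4; S3-b->S2; S4-a->S4; S4-b->S4

Track how much of `abaa` has been matched so far: state S0 is no progress, S4 is the absorbing accept state reached once `abaa` has occurred. Intermediate states record partial matches; on a mismatch, fall back to the longest reusable overlap.
        a   b  
>  S0   S1  S0 
   S1   S1  S2 
   S2   S3  S0 
   S3   S4  S2 
 * S4   S4  S4 
(> = start, * = accepting)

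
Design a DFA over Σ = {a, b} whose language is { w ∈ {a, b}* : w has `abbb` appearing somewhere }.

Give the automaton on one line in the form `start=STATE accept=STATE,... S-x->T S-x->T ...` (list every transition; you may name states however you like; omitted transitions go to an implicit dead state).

start=S0 accept=S4 S0-a->S1 S0-b->S0 S1-a->S1 S1-b->S2 S2-a->S1 S2-b->S3 S3-a->S1 S3-b->S4 S4-a->S4 S4-b->S4

States S0..S3 record the length of the longest prefix of `abbb` that matches the current input suffix. Reaching S4 means `abbb` has been seen, and we stay there forever. Accept from S4.
With 5 states:
        a   b  
>  S0   S1  S0 
   S1   S1  S2 
   S2   S1  S3 
   S3   S1  S4 
 * S4   S4  S4 
(> = start, * = accepting)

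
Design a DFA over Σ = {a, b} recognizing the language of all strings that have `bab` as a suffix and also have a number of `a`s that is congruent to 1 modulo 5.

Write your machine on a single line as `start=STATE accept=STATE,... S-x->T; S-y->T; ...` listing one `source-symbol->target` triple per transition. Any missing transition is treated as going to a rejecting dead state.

start=S0; accept=S6; S0-a->S1; S0-b->S2; S1-a->S3; S1-b->S1; S2-a->S4; S2-b->S2; S3-a->S5; S3-b->S3; S4-a->S3; S4-b->S6; S5-a->S7; S5-b->S5; S6-a->S3; S6-b->S1; S7-a->S0; S7-b->S7

Build one automaton per condition and run them in lockstep. One (4 states) tracks how much of the suffix `bab` has currently been matched; the other (5 states) tracks the count of `a`s modulo 5. Each combined state is a pair, one component from each; accept when both components accept. After merging equivalent states the machine shrinks.
With 8 states:
        a   b  
>  S0   S1  S2 
   S1   S3  S1 
   S2   S4  S2 
   S3   S5  S3 
   S4   S3  S6 
   S5   S7  S5 
 * S6   S3  S1 
   S7   S0  S7 
(> = start, * = accepting)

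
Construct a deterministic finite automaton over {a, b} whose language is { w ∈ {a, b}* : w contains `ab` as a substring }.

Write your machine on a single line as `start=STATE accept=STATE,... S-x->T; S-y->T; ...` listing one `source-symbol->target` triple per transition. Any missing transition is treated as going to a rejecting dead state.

start=q0; accept=q2; q0-a->q1; q0-b->q0; q1-a->q1; q1-b->q2; q2-a->q2; q2-b->q2

States q0..q1 record the length of the longest prefix of `ab` that matches the current input suffix. Reaching q2 means `ab` has been seen, and we stay there forever. Accept from q2.
        a   b  
>  q0   q1  q0 
   q1   q1  q2 
 * q2   q2  q2 
(> = start, * = accepting)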